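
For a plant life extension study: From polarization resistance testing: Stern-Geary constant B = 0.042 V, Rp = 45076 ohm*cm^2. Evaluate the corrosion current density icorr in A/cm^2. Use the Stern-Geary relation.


Apply the Stern-Geary relation: icorr = B / Rp
icorr = 0.042 / 45076 = 9.318×10^-7 A/cm^2

9.318×10^-7 A/cm^2


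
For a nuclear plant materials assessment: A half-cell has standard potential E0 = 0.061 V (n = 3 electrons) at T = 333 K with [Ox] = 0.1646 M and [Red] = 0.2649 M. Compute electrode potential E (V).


Apply the Nernst equation: E = E0 + (RT/nF)*ln([Ox]/[Red])
Step 1: RT/nF = 8.314*333/(3*96485) = 0.00956474 V
Step 2: [Ox]/[Red] = 0.1646/0.2649 = 0.621367
Step 3: ln(0.621367) = -0.475833
Step 4: correction = 0.00956474 * -0.475833 = -0.0046 V
E = 0.061 + -0.0046 = 0.0564 V

0.0564 V


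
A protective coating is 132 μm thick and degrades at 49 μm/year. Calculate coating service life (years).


Service life = thickness / degradation rate
Life = 132 / 49 = 2.7 years

2.7 years


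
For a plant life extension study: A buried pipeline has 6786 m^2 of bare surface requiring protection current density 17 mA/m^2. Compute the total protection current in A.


I = area * current density, then convert mA → A (÷1000)
I = 6786 * 17 / 1000 = 115.36 A

115.36 A


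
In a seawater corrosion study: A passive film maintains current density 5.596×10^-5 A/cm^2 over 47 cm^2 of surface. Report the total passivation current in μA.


I = i_pass * A, then convert A → μA (×10^6)
I = 5.596×10^-5 * 47 * 10^6 = 2630.12 μA

2630.12 μA


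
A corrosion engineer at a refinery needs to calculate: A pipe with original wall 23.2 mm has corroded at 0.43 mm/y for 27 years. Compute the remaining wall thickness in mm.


Remaining wall = original − CR × time
t = 23.2 − 0.43*27 = 23.2 − 11.61 = 11.59 mm

11.59 mm


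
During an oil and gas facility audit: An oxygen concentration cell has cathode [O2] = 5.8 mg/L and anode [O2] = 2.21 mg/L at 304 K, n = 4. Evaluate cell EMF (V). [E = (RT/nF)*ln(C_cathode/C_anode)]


Apply the Nernst concentration-cell relation: E = (RT/nF)*ln(C_cathode/C_anode)
RT/nF = 8.314*304/(4*96485) = 0.00654883 V
ln(5.8/2.21) = 0.96487
E = 0.00654883 * 0.96487 = 0.00632 V

0.00632 V


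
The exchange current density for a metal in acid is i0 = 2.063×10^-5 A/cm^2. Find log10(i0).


i0 = 2.063×10^-5 A/cm^2
log10(i0) = -4.686

-4.686


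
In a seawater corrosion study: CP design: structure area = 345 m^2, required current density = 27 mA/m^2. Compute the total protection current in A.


I = area * current density, then convert mA → A (÷1000)
I = 345 * 27 / 1000 = 9.32 A

9.32 A


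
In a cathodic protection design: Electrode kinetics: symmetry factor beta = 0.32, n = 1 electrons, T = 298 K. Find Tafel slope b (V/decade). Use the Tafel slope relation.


Apply the Tafel slope relation: b = 2.303*R*T/(beta*n*F)
Numerator: 2.303 * 8.314 * 298 = 5705.85
Denominator: 0.32 * 1 * 96485 = 30875.2
b = 5705.85 / 30875.2 = 0.1848 V/decade

0.1848 V/decade


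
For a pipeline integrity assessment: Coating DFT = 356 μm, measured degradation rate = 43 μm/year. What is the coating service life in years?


Service life = thickness / degradation rate
Life = 356 / 43 = 8.3 years

8.3 years


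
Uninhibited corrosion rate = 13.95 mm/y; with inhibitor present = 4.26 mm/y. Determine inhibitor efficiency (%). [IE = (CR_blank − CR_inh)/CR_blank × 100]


Apply the inhibitor-efficiency definition: IE = (CR_blank − CR_inh)/CR_blank × 100
IE = (13.95 − 4.26) / 13.95 × 100
IE = 9.69 / 13.95 × 100 = 69.5 %

69.5 %


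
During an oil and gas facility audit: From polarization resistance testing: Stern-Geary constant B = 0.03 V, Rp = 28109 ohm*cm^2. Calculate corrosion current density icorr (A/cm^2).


Apply the Stern-Geary relation: icorr = B / Rp
icorr = 0.03 / 28109 = 1.067×10^-6 A/cm^2

1.067×10^-6 A/cm^2


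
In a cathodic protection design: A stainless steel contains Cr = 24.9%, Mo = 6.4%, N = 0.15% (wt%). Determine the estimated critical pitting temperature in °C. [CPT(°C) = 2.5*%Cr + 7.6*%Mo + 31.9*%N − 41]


Apply the ASTM G48 empirical CPT estimate: CPT(°C) = 2.5*%Cr + 7.6*%Mo + 31.9*%N − 41
2.5*24.9 = 62.25; 7.6*6.4 = 48.64; 31.9*0.15 = 4.785
CPT = 62.25 + 48.64 + 4.785 − 41 = 74.675 °C
Rounded to 0.1 °C: CPT ≈ 74.7 °C

74.7 °C


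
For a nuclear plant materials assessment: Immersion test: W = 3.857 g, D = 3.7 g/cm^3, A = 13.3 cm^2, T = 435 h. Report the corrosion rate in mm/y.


Apply the mm/y weight-loss relation: CR = 87600 * W / (D * A * T)
Numerator: 87600 * 3.857 = 337873.2
Denominator: 3.7 * 13.3 * 435 = 21406.35
CR = 337873.2 / 21406.35 = 15.7838 mm/y

15.7838 mm/y


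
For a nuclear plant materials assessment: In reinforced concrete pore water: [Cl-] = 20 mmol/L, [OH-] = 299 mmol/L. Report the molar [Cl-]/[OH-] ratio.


Threshold parameter = [Cl-] / [OH-] (molar basis; both in mmol/L, so units cancel)
Ratio = 20 / 299 = 0.07

0.07


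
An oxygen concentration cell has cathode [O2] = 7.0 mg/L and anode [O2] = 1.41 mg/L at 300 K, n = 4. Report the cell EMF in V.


Apply the Nernst concentration-cell relation: E = (RT/nF)*ln(C_cathode/C_anode)
RT/nF = 8.314*300/(4*96485) = 0.00646266 V
ln(7.0/1.41) = 1.60232
E = 0.00646266 * 1.60232 = 0.01036 V

0.01036 V


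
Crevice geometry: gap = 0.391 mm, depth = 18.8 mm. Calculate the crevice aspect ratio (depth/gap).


Aspect ratio = depth / gap
Ratio = 18.8 / 0.391 = 48.1

48.1


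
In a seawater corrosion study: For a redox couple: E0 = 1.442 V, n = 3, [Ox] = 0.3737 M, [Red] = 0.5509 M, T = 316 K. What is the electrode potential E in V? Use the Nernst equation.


Apply the Nernst equation: E = E0 + (RT/nF)*ln([Ox]/[Red])
Step 1: RT/nF = 8.314*316/(3*96485) = 0.00907645 V
Step 2: [Ox]/[Red] = 0.3737/0.5509 = 0.678345
Step 3: ln(0.678345) = -0.388099
Step 4: correction = 0.00907645 * -0.388099 = -0.0035 V
E = 1.442 + -0.0035 = 1.4385 V

1.4385 V


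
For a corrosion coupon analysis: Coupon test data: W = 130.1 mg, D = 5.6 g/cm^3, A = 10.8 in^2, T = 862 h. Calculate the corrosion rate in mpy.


Apply the mpy weight-loss relation: CR = 534 * W / (D * A * T)
Numerator: 534 * 130.1 = 69473.4
Denominator: 5.6 * 10.8 * 862 = 52133.76
CR = 69473.4 / 52133.76 = 1.333 mpy

1.333 mpy


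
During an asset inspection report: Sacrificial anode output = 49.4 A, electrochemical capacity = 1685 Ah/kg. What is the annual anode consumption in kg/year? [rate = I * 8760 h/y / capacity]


Annual consumption = current * hours per year / capacity
Rate = 49.4 * 8760 / 1685 = 256.8 kg/year

256.8 kg/year


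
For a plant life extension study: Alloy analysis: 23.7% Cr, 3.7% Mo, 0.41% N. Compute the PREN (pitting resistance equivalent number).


Apply the PREN formula: PREN = Cr + 3.3*Mo + 16*N
PREN = 23.7 + 3.3*3.7 + 16*0.41
PREN = 23.7 + 12.21 + 6.56 = 42.47

42.47


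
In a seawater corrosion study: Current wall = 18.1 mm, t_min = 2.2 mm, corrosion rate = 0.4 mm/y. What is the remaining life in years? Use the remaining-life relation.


Apply the remaining-life relation: RL = (t_current − t_min) / CR
RL = (18.1 − 2.2) / 0.4 = 15.9 / 0.4 = 39.8 years

39.8 years


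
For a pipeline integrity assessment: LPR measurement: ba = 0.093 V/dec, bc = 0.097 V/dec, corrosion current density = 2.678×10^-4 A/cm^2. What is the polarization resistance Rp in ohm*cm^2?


Apply the Stern-Geary equation: Rp = ba*bc / (2.303*icorr*(ba+bc))
ba*bc = 0.093*0.097 = 0.009021
ba+bc = 0.19; 2.303*icorr*(ba+bc) = 2.303*2.678×10^-4*0.19 = 1.1718125×10^-4
Rp = 0.009021 / 1.1718125×10^-4 = 76.98 ohm*cm^2

76.98 ohm*cm^2


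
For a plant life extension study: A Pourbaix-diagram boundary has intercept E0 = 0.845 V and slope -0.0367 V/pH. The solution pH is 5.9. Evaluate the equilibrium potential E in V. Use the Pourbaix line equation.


Apply the Pourbaix line equation: E = E0 + slope*pH
E = 0.845 + (-0.0367)*5.9 = 0.845 + (-0.21653) = 0.62847 V
Rounded to 4 decimal places: E = 0.6285 V

0.6285 V


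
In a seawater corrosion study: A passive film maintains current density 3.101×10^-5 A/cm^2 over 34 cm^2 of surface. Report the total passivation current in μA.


I = i_pass * A, then convert A → μA (×10^6)
I = 3.101×10^-5 * 34 * 10^6 = 1054.34 μA

1054.34 μA


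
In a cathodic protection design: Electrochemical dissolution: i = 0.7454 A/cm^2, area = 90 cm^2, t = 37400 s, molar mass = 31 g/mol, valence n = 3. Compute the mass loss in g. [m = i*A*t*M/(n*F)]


Apply Faraday's law: m = i*A*t*M / (n*F)
Total charge passed Q = i*A*t = 0.7454*90*37400 = 2509016.4 C
m = Q*M/(n*F) = 2509016.4*31/(3*96485) = 268.71 g

268.71 g


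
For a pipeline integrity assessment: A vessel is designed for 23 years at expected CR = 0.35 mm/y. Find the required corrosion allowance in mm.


Corrosion allowance = CR × design life
CA = 0.35 * 23 = 8.05 mm

8.05 mm


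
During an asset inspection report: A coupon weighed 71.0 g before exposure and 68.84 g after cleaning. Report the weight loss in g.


Weight loss = initial − final
WL = 71.0 − 68.84 = 2.16 g

2.16 g


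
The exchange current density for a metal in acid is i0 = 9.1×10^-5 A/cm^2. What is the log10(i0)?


i0 = 9.1×10^-5 A/cm^2
log10(i0) = -4.041

-4.041


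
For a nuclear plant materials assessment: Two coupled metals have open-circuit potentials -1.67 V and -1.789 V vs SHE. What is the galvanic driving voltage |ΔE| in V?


Driving voltage is the absolute potential difference.
|ΔE| = |-1.67 − (-1.789)| = 0.119 V

0.119 V


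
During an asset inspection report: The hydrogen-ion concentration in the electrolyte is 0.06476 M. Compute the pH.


pH = −log10[H+]
pH = −log10(0.06476) = 1.19

1.19


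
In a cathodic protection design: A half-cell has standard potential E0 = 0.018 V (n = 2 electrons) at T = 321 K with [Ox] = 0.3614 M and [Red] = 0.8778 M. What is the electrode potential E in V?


Apply the Nernst equation: E = E0 + (RT/nF)*ln([Ox]/[Red])
Step 1: RT/nF = 8.314*321/(2*96485) = 0.0138301 V
Step 2: [Ox]/[Red] = 0.3614/0.8778 = 0.411711
Step 3: ln(0.411711) = -0.887434
Step 4: correction = 0.0138301 * -0.887434 = -0.012 V
E = 0.018 + -0.012 = 0.006 V

0.006 V


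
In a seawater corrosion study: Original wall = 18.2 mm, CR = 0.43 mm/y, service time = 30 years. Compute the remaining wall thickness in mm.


Remaining wall = original − CR × time
t = 18.2 − 0.43*30 = 18.2 − 12.9 = 5.3 mm

5.3 mm


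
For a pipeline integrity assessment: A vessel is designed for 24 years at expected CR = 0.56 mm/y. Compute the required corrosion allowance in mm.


Corrosion allowance = CR × design life
CA = 0.56 * 24 = 13.44 mm

13.44 mm


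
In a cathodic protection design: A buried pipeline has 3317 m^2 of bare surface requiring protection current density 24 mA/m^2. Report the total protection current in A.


I = area * current density, then convert mA → A (÷1000)
I = 3317 * 24 / 1000 = 79.61 A

79.61 A


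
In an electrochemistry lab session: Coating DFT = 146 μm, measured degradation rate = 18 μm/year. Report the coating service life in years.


Service life = thickness / degradation rate
Life = 146 / 18 = 8.1 years

8.1 years


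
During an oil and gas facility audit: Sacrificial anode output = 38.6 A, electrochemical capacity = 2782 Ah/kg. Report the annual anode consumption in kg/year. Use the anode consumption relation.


Annual consumption = current * hours per year / capacity
Rate = 38.6 * 8760 / 2782 = 121.5 kg/year

121.5 kg/year


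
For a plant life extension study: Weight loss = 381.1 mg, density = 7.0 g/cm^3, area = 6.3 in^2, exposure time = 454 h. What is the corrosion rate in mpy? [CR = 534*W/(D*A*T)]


Apply the mpy weight-loss relation: CR = 534 * W / (D * A * T)
Numerator: 534 * 381.1 = 203507.4
Denominator: 7.0 * 6.3 * 454 = 20021.4
CR = 203507.4 / 20021.4 = 10.16449 mpy

10.16449 mpy


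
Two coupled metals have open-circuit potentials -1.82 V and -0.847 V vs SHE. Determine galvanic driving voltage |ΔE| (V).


Driving voltage is the absolute potential difference.
|ΔE| = |-1.82 − (-0.847)| = 0.973 V

0.973 V


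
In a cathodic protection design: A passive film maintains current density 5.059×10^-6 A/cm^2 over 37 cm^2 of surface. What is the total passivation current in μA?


I = i_pass * A, then convert A → μA (×10^6)
I = 5.059×10^-6 * 37 * 10^6 = 187.18 μA

187.18 μA


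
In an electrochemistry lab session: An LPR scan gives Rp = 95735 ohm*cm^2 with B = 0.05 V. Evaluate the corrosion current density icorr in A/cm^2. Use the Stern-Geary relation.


Apply the Stern-Geary relation: icorr = B / Rp
icorr = 0.05 / 95735 = 5.223×10^-7 A/cm^2

5.223×10^-7 A/cm^2


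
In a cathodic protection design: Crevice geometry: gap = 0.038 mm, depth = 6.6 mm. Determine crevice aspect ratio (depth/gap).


Aspect ratio = depth / gap
Ratio = 6.6 / 0.038 = 173.7

173.7


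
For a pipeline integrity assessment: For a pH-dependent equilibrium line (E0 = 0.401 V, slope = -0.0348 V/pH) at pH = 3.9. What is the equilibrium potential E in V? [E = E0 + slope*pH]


Apply the Pourbaix line equation: E = E0 + slope*pH
E = 0.401 + (-0.0348)*3.9 = 0.401 + (-0.13572) = 0.26528 V
Rounded to 4 decimal places: E = 0.2653 V

0.2653 V


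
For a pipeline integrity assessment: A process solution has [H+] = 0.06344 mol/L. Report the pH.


pH = −log10[H+]
pH = −log10(0.06344) = 1.2

1.2


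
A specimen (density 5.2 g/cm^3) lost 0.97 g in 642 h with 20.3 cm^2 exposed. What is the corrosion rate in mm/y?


Apply the mm/y weight-loss relation: CR = 87600 * W / (D * A * T)
Numerator: 87600 * 0.97 = 84972.0
Denominator: 5.2 * 20.3 * 642 = 67769.52
CR = 84972.0 / 67769.52 = 1.2538 mm/y

1.2538 mm/y


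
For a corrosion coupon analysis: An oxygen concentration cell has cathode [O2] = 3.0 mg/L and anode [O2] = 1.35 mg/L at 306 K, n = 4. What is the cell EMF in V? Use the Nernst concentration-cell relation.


Apply the Nernst concentration-cell relation: E = (RT/nF)*ln(C_cathode/C_anode)
RT/nF = 8.314*306/(4*96485) = 0.00659192 V
ln(3.0/1.35) = 0.79851
E = 0.00659192 * 0.79851 = 0.00526 V

0.00526 V


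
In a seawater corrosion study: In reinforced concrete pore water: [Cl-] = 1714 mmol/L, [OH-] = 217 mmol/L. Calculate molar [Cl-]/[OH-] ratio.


Threshold parameter = [Cl-] / [OH-] (molar basis; both in mmol/L, so units cancel)
Ratio = 1714 / 217 = 7.9

7.9


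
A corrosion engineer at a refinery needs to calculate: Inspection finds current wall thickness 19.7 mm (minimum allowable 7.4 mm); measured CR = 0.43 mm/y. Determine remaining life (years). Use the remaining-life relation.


Apply the remaining-life relation: RL = (t_current − t_min) / CR
RL = (19.7 − 7.4) / 0.43 = 12.3 / 0.43 = 28.6 years

28.6 years


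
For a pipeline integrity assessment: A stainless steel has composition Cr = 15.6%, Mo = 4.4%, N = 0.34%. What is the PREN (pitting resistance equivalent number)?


Apply the PREN formula: PREN = Cr + 3.3*Mo + 16*N
PREN = 15.6 + 3.3*4.4 + 16*0.34
PREN = 15.6 + 14.52 + 5.44 = 35.56

35.56


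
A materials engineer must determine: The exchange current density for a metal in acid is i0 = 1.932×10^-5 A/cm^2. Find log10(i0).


i0 = 1.932×10^-5 A/cm^2
log10(i0) = -4.714

-4.714


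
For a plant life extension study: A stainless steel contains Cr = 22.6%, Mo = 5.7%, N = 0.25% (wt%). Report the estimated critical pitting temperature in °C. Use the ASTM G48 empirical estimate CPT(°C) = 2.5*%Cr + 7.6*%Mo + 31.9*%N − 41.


Apply the ASTM G48 empirical CPT estimate: CPT(°C) = 2.5*%Cr + 7.6*%Mo + 31.9*%N − 41
2.5*22.6 = 56.5; 7.6*5.7 = 43.32; 31.9*0.25 = 7.975
CPT = 56.5 + 43.32 + 7.975 − 41 = 66.795 °C
Rounded to 0.1 °C: CPT ≈ 66.8 °C

66.8 °C


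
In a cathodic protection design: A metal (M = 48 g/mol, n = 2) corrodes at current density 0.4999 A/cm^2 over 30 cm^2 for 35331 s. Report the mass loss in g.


Apply Faraday's law: m = i*A*t*M / (n*F)
Total charge passed Q = i*A*t = 0.4999*30*35331 = 529859.007 C
m = Q*M/(n*F) = 529859.007*48/(2*96485) = 131.79889 g

131.79889 g


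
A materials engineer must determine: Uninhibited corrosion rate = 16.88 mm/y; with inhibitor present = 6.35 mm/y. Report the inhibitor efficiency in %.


Apply the inhibitor-efficiency definition: IE = (CR_blank − CR_inh)/CR_blank × 100
IE = (16.88 − 6.35) / 16.88 × 100
IE = 10.53 / 16.88 × 100 = 62.4 %

62.4 %


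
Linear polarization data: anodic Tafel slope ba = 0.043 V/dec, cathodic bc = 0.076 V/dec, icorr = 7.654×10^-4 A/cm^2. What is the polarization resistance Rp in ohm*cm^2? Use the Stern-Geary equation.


Apply the Stern-Geary equation: Rp = ba*bc / (2.303*icorr*(ba+bc))
ba*bc = 0.043*0.076 = 0.003268
ba+bc = 0.119; 2.303*icorr*(ba+bc) = 2.303*7.654×10^-4*0.119 = 2.0976323×10^-4
Rp = 0.003268 / 2.0976323×10^-4 = 15.6 ohm*cm^2

15.6 ohm*cm^2


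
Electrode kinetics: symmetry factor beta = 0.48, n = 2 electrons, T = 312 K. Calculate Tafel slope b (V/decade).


Apply the Tafel slope relation: b = 2.303*R*T/(beta*n*F)
Numerator: 2.303 * 8.314 * 312 = 5973.91
Denominator: 0.48 * 2 * 96485 = 92625.6
b = 5973.91 / 92625.6 = 0.0645 V/decade

0.0645 V/decade


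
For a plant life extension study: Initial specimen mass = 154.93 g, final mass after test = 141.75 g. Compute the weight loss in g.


Weight loss = initial − final
WL = 154.93 − 141.75 = 13.18 g

13.18 g


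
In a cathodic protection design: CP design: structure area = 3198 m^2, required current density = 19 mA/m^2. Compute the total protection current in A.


I = area * current density, then convert mA → A (÷1000)
I = 3198 * 19 / 1000 = 60.76 A

60.76 A


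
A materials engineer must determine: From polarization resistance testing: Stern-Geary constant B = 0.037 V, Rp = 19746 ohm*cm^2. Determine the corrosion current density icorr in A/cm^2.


Apply the Stern-Geary relation: icorr = B / Rp
icorr = 0.037 / 19746 = 1.874×10^-6 A/cm^2

1.874×10^-6 A/cm^2


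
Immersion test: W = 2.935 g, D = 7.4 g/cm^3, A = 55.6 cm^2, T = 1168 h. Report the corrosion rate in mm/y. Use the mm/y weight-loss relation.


Apply the mm/y weight-loss relation: CR = 87600 * W / (D * A * T)
Numerator: 87600 * 2.935 = 257106.0
Denominator: 7.4 * 55.6 * 1168 = 480561.92
CR = 257106.0 / 480561.92 = 0.53501 mm/y

0.53501 mm/y


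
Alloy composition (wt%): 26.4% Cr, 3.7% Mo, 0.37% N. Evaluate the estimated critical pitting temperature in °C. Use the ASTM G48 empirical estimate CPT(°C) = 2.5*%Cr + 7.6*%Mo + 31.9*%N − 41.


Apply the ASTM G48 empirical CPT estimate: CPT(°C) = 2.5*%Cr + 7.6*%Mo + 31.9*%N − 41
2.5*26.4 = 66; 7.6*3.7 = 28.12; 31.9*0.37 = 11.803
CPT = 66 + 28.12 + 11.803 − 41 = 64.923 °C
Rounded to 0.1 °C: CPT ≈ 64.9 °C

64.9 °C


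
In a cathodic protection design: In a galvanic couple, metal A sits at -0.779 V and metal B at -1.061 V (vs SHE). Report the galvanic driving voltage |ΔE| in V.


Driving voltage is the absolute potential difference.
|ΔE| = |-0.779 − (-1.061)| = 0.282 V

0.282 V


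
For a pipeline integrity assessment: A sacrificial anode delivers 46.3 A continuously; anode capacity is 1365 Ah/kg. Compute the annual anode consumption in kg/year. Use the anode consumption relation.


Annual consumption = current * hours per year / capacity
Rate = 46.3 * 8760 / 1365 = 297.1 kg/year

297.1 kg/year


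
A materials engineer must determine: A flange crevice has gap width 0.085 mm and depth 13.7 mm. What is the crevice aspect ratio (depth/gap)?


Aspect ratio = depth / gap
Ratio = 13.7 / 0.085 = 161.2

161.2


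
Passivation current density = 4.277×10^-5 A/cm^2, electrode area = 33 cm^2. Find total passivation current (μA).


I = i_pass * A, then convert A → μA (×10^6)
I = 4.277×10^-5 * 33 * 10^6 = 1411.41 μA

1411.41 μA


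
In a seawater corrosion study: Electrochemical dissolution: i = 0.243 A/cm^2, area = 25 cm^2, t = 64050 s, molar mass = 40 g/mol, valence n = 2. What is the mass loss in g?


Apply Faraday's law: m = i*A*t*M / (n*F)
Total charge passed Q = i*A*t = 0.243*25*64050 = 389103.75 C
m = Q*M/(n*F) = 389103.75*40/(2*96485) = 80.656 g

80.656 g


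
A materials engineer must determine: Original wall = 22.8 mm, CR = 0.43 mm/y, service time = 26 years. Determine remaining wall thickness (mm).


Remaining wall = original − CR × time
t = 22.8 − 0.43*26 = 22.8 − 11.18 = 11.62 mm

11.62 mm


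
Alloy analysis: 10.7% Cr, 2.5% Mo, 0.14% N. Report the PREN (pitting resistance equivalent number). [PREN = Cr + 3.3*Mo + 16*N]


Apply the PREN formula: PREN = Cr + 3.3*Mo + 16*N
PREN = 10.7 + 3.3*2.5 + 16*0.14
PREN = 10.7 + 8.25 + 2.24 = 21.19

21.19


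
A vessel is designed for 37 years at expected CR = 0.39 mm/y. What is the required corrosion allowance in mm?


Corrosion allowance = CR × design life
CA = 0.39 * 37 = 14.43 mm

14.43 mm


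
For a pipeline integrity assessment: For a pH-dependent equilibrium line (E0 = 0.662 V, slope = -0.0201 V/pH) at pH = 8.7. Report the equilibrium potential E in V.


Apply the Pourbaix line equation: E = E0 + slope*pH
E = 0.662 + (-0.0201)*8.7 = 0.662 + (-0.17487) = 0.48713 V
Rounded to 4 decimal places: E = 0.4871 V

0.4871 V


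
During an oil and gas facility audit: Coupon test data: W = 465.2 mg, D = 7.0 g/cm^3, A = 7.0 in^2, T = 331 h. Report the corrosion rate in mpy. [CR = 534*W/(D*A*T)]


Apply the mpy weight-loss relation: CR = 534 * W / (D * A * T)
Numerator: 534 * 465.2 = 248416.8
Denominator: 7.0 * 7.0 * 331 = 16219.0
CR = 248416.8 / 16219.0 = 15.31641 mpy

15.31641 mpy


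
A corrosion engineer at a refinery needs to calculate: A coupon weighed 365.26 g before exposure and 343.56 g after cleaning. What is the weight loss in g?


Weight loss = initial − final
WL = 365.26 − 343.56 = 21.7 g

21.7 g


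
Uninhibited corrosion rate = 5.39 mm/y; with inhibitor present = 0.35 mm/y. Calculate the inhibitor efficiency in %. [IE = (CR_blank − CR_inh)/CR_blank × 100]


Apply the inhibitor-efficiency definition: IE = (CR_blank − CR_inh)/CR_blank × 100
IE = (5.39 − 0.35) / 5.39 × 100
IE = 5.04 / 5.39 × 100 = 93.5 %

93.5 %


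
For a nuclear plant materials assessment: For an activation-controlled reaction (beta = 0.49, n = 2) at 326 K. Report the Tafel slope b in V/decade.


Apply the Tafel slope relation: b = 2.303*R*T/(beta*n*F)
Numerator: 2.303 * 8.314 * 326 = 6241.97
Denominator: 0.49 * 2 * 96485 = 94555.3
b = 6241.97 / 94555.3 = 0.066 V/decade

0.066 V/decade


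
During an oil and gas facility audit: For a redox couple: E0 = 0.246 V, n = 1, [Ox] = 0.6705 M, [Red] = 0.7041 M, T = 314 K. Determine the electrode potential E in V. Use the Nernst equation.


Apply the Nernst equation: E = E0 + (RT/nF)*ln([Ox]/[Red])
Step 1: RT/nF = 8.314*314/(1*96485) = 0.02705701 V
Step 2: [Ox]/[Red] = 0.6705/0.7041 = 0.95228
Step 3: ln(0.95228) = -0.048896
Step 4: correction = 0.02705701 * -0.048896 = -0.0013 V
E = 0.246 + -0.0013 = 0.2447 V

0.2447 V


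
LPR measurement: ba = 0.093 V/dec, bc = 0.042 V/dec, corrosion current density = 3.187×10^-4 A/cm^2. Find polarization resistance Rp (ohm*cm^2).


Apply the Stern-Geary equation: Rp = ba*bc / (2.303*icorr*(ba+bc))
ba*bc = 0.093*0.042 = 0.003906
ba+bc = 0.135; 2.303*icorr*(ba+bc) = 2.303*3.187×10^-4*0.135 = 9.9085423×10^-5
Rp = 0.003906 / 9.9085423×10^-5 = 39.42 ohm*cm^2

39.42 ohm*cm^2


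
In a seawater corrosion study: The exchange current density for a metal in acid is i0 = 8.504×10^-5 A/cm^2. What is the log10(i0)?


i0 = 8.504×10^-5 A/cm^2
log10(i0) = -4.07

-4.07


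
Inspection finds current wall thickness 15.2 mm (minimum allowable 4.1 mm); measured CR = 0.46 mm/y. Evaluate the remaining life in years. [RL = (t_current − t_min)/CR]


Apply the remaining-life relation: RL = (t_current − t_min) / CR
RL = (15.2 − 4.1) / 0.46 = 11.1 / 0.46 = 24.1 years

24.1 years


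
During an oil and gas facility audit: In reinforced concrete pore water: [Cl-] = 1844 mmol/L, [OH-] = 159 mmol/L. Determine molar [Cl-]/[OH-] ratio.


Threshold parameter = [Cl-] / [OH-] (molar basis; both in mmol/L, so units cancel)
Ratio = 1844 / 159 = 11.6

11.6


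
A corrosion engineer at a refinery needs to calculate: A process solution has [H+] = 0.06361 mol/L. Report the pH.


pH = −log10[H+]
pH = −log10(0.06361) = 1.2

1.2


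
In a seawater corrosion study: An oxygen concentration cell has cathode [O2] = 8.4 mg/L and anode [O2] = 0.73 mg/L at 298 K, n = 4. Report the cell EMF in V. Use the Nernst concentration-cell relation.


Apply the Nernst concentration-cell relation: E = (RT/nF)*ln(C_cathode/C_anode)
RT/nF = 8.314*298/(4*96485) = 0.00641958 V
ln(8.4/0.73) = 2.44294
E = 0.00641958 * 2.44294 = 0.01568 V

0.01568 V


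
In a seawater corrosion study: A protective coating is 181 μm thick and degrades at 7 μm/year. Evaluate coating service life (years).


Service life = thickness / degradation rate
Life = 181 / 7 = 25.9 years

25.9 years


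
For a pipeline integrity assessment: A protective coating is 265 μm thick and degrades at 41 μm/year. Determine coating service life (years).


Service life = thickness / degradation rate
Life = 265 / 41 = 6.5 years

6.5 years


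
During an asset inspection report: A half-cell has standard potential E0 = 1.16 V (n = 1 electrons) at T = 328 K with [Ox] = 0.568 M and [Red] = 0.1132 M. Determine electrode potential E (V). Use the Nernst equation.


Apply the Nernst equation: E = E0 + (RT/nF)*ln([Ox]/[Red])
Step 1: RT/nF = 8.314*328/(1*96485) = 0.02826338 V
Step 2: [Ox]/[Red] = 0.568/0.1132 = 5.017668
Step 3: ln(5.017668) = 1.612965
Step 4: correction = 0.02826338 * 1.612965 = 0.0456 V
E = 1.16 + 0.0456 = 1.2056 V

1.2056 V


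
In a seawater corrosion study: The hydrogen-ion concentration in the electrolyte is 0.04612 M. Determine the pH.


pH = −log10[H+]
pH = −log10(0.04612) = 1.34

1.34


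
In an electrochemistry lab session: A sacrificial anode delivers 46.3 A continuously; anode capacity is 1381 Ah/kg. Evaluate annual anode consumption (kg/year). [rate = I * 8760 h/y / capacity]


Annual consumption = current * hours per year / capacity
Rate = 46.3 * 8760 / 1381 = 293.7 kg/year

293.7 kg/year


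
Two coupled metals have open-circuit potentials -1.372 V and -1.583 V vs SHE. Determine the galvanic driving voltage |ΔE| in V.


Driving voltage is the absolute potential difference.
|ΔE| = |-1.372 − (-1.583)| = 0.211 V

0.211 V


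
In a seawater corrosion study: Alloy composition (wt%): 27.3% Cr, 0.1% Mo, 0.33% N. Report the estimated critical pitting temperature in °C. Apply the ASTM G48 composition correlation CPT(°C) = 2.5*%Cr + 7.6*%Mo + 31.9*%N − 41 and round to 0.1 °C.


Apply the ASTM G48 empirical CPT estimate: CPT(°C) = 2.5*%Cr + 7.6*%Mo + 31.9*%N − 41
2.5*27.3 = 68.25; 7.6*0.1 = 0.76; 31.9*0.33 = 10.527
CPT = 68.25 + 0.76 + 10.527 − 41 = 38.537 °C
Rounded to 0.1 °C: CPT ≈ 38.5 °C

38.5 °C


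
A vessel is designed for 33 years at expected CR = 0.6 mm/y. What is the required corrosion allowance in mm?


Corrosion allowance = CR × design life
CA = 0.6 * 33 = 19.8 mm

19.8 mm


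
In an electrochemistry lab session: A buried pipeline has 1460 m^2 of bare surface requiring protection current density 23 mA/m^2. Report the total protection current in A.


I = area * current density, then convert mA → A (÷1000)
I = 1460 * 23 / 1000 = 33.58 A

33.58 A


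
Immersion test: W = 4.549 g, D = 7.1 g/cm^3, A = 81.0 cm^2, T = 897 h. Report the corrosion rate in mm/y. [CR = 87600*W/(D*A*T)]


Apply the mm/y weight-loss relation: CR = 87600 * W / (D * A * T)
Numerator: 87600 * 4.549 = 398492.4
Denominator: 7.1 * 81.0 * 897 = 515864.7
CR = 398492.4 / 515864.7 = 0.7725 mm/y

0.7725 mm/y


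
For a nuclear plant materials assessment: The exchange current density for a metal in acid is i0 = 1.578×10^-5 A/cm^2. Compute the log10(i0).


i0 = 1.578×10^-5 A/cm^2
log10(i0) = -4.802

-4.802


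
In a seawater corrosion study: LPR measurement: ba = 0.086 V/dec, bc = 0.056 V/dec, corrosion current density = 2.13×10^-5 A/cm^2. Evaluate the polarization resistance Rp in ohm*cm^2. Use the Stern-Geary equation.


Apply the Stern-Geary equation: Rp = ba*bc / (2.303*icorr*(ba+bc))
ba*bc = 0.086*0.056 = 0.004816
ba+bc = 0.142; 2.303*icorr*(ba+bc) = 2.303*2.13×10^-5*0.142 = 6.9656538×10^-6
Rp = 0.004816 / 6.9656538×10^-6 = 691.4 ohm*cm^2

691.4 ohm*cm^2


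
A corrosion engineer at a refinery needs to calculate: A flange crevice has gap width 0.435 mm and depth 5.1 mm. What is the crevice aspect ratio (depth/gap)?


Aspect ratio = depth / gap
Ratio = 5.1 / 0.435 = 11.7

11.7


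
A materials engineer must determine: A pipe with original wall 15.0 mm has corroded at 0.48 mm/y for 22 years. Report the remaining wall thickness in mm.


Remaining wall = original − CR × time
t = 15.0 − 0.48*22 = 15.0 − 10.56 = 4.44 mm

4.44 mm


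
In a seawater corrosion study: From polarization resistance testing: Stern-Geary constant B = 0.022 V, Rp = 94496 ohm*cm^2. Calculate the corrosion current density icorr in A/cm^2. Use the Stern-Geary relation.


Apply the Stern-Geary relation: icorr = B / Rp
icorr = 0.022 / 94496 = 2.328×10^-7 A/cm^2

2.328×10^-7 A/cm^2


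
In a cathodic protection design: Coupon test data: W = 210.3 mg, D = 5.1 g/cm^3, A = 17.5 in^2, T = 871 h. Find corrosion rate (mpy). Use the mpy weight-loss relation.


Apply the mpy weight-loss relation: CR = 534 * W / (D * A * T)
Numerator: 534 * 210.3 = 112300.2
Denominator: 5.1 * 17.5 * 871 = 77736.75
CR = 112300.2 / 77736.75 = 1.4446 mpy

1.4446 mpy


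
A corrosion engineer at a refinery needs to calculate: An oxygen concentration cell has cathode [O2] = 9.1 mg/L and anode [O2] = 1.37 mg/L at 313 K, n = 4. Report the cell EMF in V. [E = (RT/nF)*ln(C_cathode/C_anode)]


Apply the Nernst concentration-cell relation: E = (RT/nF)*ln(C_cathode/C_anode)
RT/nF = 8.314*313/(4*96485) = 0.00674271 V
ln(9.1/1.37) = 1.89346
E = 0.00674271 * 1.89346 = 0.01277 V

0.01277 V


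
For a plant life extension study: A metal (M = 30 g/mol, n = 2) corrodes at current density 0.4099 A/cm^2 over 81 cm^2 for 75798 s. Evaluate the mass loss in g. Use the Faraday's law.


Apply Faraday's law: m = i*A*t*M / (n*F)
Total charge passed Q = i*A*t = 0.4099*81*75798 = 2516637.6162 C
m = Q*M/(n*F) = 2516637.6162*30/(2*96485) = 391.248 g

391.248 g


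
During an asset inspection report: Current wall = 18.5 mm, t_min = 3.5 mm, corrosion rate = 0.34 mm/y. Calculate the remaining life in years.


Apply the remaining-life relation: RL = (t_current − t_min) / CR
RL = (18.5 − 3.5) / 0.34 = 15.0 / 0.34 = 44.1 years

44.1 years


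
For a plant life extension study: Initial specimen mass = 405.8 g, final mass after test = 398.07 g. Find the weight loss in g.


Weight loss = initial − final
WL = 405.8 − 398.07 = 7.73 g

7.73 g


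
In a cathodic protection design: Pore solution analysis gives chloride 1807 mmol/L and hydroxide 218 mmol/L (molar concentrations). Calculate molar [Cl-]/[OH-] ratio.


Threshold parameter = [Cl-] / [OH-] (molar basis; both in mmol/L, so units cancel)
Ratio = 1807 / 218 = 8.29

8.29


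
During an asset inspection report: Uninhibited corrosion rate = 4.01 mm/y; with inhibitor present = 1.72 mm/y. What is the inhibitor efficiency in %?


Apply the inhibitor-efficiency definition: IE = (CR_blank − CR_inh)/CR_blank × 100
IE = (4.01 − 1.72) / 4.01 × 100
IE = 2.29 / 4.01 × 100 = 57.1 %

57.1 %


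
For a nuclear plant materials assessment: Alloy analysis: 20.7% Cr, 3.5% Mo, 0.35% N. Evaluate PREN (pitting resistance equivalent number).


Apply the PREN formula: PREN = Cr + 3.3*Mo + 16*N
PREN = 20.7 + 3.3*3.5 + 16*0.35
PREN = 20.7 + 11.55 + 5.6 = 37.85

37.85


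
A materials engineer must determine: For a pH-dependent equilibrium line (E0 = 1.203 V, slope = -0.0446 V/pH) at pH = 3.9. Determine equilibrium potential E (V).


Apply the Pourbaix line equation: E = E0 + slope*pH
E = 1.203 + (-0.0446)*3.9 = 1.203 + (-0.17394) = 1.02906 V
Rounded to 3 decimal places: E = 1.029 V

1.029 V


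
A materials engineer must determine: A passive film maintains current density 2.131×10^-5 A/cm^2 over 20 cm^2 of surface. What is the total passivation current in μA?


I = i_pass * A, then convert A → μA (×10^6)
I = 2.131×10^-5 * 20 * 10^6 = 426.2 μA

426.2 μA


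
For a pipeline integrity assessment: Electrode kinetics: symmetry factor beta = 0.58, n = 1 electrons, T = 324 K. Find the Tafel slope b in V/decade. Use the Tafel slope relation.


Apply the Tafel slope relation: b = 2.303*R*T/(beta*n*F)
Numerator: 2.303 * 8.314 * 324 = 6203.67
Denominator: 0.58 * 1 * 96485 = 55961.3
b = 6203.67 / 55961.3 = 0.1109 V/decade

0.1109 V/decade


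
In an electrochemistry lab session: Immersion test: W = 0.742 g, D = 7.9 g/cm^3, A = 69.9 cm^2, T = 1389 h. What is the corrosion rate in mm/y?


Apply the mm/y weight-loss relation: CR = 87600 * W / (D * A * T)
Numerator: 87600 * 0.742 = 64999.2
Denominator: 7.9 * 69.9 * 1389 = 767019.69
CR = 64999.2 / 767019.69 = 0.084743 mm/y

0.084743 mm/y


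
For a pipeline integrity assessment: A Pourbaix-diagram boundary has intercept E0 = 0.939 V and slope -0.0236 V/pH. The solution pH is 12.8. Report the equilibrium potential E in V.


Apply the Pourbaix line equation: E = E0 + slope*pH
E = 0.939 + (-0.0236)*12.8 = 0.939 + (-0.30208) = 0.63692 V
Rounded to 4 decimal places: E = 0.6369 V

0.6369 V


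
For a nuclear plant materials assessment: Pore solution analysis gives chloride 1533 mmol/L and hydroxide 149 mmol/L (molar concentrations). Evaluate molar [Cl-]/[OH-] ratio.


Threshold parameter = [Cl-] / [OH-] (molar basis; both in mmol/L, so units cancel)
Ratio = 1533 / 149 = 10.29

10.29


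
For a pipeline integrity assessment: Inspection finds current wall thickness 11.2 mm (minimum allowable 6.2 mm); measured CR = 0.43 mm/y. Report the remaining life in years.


Apply the remaining-life relation: RL = (t_current − t_min) / CR
RL = (11.2 − 6.2) / 0.43 = 5.0 / 0.43 = 11.6 years

11.6 years


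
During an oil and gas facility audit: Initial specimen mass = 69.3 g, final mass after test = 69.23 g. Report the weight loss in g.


Weight loss = initial − final
WL = 69.3 − 69.23 = 0.07 g

0.07 g


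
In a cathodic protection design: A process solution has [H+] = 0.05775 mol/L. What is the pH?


pH = −log10[H+]
pH = −log10(0.05775) = 1.24

1.24


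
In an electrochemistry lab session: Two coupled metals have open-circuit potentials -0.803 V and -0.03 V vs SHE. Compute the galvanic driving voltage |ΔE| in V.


Driving voltage is the absolute potential difference.
|ΔE| = |-0.803 − (-0.03)| = 0.773 V

0.773 V


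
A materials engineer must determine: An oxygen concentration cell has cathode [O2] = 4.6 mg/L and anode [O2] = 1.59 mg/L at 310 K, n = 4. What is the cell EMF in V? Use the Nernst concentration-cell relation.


Apply the Nernst concentration-cell relation: E = (RT/nF)*ln(C_cathode/C_anode)
RT/nF = 8.314*310/(4*96485) = 0.00667808 V
ln(4.6/1.59) = 1.06232
E = 0.00667808 * 1.06232 = 0.00709 V

0.00709 V


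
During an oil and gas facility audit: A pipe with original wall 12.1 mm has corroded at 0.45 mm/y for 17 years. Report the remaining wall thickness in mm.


Remaining wall = original − CR × time
t = 12.1 − 0.45*17 = 12.1 − 7.65 = 4.45 mm

4.45 mm


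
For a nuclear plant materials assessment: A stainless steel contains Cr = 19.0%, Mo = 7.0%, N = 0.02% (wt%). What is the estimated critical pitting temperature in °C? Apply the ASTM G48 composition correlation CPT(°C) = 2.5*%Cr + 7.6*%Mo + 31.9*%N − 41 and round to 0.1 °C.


Apply the ASTM G48 empirical CPT estimate: CPT(°C) = 2.5*%Cr + 7.6*%Mo + 31.9*%N − 41
2.5*19.0 = 47.5; 7.6*7.0 = 53.2; 31.9*0.02 = 0.638
CPT = 47.5 + 53.2 + 0.638 − 41 = 60.338 °C
Rounded to 0.1 °C: CPT ≈ 60.3 °C

60.3 °C


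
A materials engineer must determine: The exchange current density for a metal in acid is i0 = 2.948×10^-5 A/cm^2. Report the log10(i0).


i0 = 2.948×10^-5 A/cm^2
log10(i0) = -4.53

-4.53


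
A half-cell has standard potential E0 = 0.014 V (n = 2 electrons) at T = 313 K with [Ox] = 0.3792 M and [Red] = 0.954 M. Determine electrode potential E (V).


Apply the Nernst equation: E = E0 + (RT/nF)*ln([Ox]/[Red])
Step 1: RT/nF = 8.314*313/(2*96485) = 0.01348542 V
Step 2: [Ox]/[Red] = 0.3792/0.954 = 0.397484
Step 3: ln(0.397484) = -0.922601
Step 4: correction = 0.01348542 * -0.922601 = -0.0124 V
E = 0.014 + -0.0124 = 0.0016 V

0.0016 V


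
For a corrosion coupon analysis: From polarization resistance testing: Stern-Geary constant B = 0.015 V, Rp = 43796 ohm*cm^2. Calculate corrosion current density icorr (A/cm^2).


Apply the Stern-Geary relation: icorr = B / Rp
icorr = 0.015 / 43796 = 3.425×10^-7 A/cm^2

3.425×10^-7 A/cm^2


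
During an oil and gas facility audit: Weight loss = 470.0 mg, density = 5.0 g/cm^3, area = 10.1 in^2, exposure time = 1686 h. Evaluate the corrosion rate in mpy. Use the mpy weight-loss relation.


Apply the mpy weight-loss relation: CR = 534 * W / (D * A * T)
Numerator: 534 * 470.0 = 250980.0
Denominator: 5.0 * 10.1 * 1686 = 85143.0
CR = 250980.0 / 85143.0 = 2.94775 mpy

2.94775 mpy


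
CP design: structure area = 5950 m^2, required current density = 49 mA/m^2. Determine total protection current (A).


I = area * current density, then convert mA → A (÷1000)
I = 5950 * 49 / 1000 = 291.55 A

291.55 A


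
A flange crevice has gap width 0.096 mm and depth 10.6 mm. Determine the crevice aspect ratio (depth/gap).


Aspect ratio = depth / gap
Ratio = 10.6 / 0.096 = 110.4

110.4


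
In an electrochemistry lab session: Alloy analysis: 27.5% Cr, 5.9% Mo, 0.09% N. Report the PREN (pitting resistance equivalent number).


Apply the PREN formula: PREN = Cr + 3.3*Mo + 16*N
PREN = 27.5 + 3.3*5.9 + 16*0.09
PREN = 27.5 + 19.47 + 1.44 = 48.41

48.41


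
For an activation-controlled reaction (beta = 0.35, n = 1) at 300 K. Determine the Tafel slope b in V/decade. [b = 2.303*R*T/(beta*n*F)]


Apply the Tafel slope relation: b = 2.303*R*T/(beta*n*F)
Numerator: 2.303 * 8.314 * 300 = 5744.14
Denominator: 0.35 * 1 * 96485 = 33769.75
b = 5744.14 / 33769.75 = 0.17 V/decade

0.17 V/decade


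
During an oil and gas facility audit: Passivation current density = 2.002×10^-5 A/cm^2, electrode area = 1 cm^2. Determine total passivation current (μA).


I = i_pass * A, then convert A → μA (×10^6)
I = 2.002×10^-5 * 1 * 10^6 = 20.02 μA

20.02 μA


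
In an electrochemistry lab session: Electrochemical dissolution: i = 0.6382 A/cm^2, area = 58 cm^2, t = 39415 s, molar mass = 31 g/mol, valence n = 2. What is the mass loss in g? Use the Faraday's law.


Apply Faraday's law: m = i*A*t*M / (n*F)
Total charge passed Q = i*A*t = 0.6382*58*39415 = 1458969.874 C
m = Q*M/(n*F) = 1458969.874*31/(2*96485) = 234.3787 g

234.3787 g


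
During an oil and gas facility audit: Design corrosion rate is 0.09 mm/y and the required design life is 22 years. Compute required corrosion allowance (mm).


Corrosion allowance = CR × design life
CA = 0.09 * 22 = 1.98 mm

1.98 mm


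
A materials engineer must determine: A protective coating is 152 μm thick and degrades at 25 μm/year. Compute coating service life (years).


Service life = thickness / degradation rate
Life = 152 / 25 = 6.1 years

6.1 years


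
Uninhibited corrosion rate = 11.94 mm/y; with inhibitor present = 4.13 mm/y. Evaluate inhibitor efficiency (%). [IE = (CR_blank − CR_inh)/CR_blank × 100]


Apply the inhibitor-efficiency definition: IE = (CR_blank − CR_inh)/CR_blank × 100
IE = (11.94 − 4.13) / 11.94 × 100
IE = 7.81 / 11.94 × 100 = 65.4 %

65.4 %
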